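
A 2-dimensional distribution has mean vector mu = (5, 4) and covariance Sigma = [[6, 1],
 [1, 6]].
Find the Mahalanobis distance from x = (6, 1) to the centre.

Step 1 — centre the observation: (x - mu) = (1, -3).

Step 2 — invert Sigma. det(Sigma) = 6·6 - (1)² = 35.
  Sigma^{-1} = (1/det) · [[d, -b], [-b, a]] = [[0.1714, -0.0286],
 [-0.0286, 0.1714]].

Step 3 — form the quadratic (x - mu)^T · Sigma^{-1} · (x - mu):
  Sigma^{-1} · (x - mu) = (0.2571, -0.5429).
  (x - mu)^T · [Sigma^{-1} · (x - mu)] = (1)·(0.2571) + (-3)·(-0.5429) = 1.8857.

Step 4 — take square root: d = √(1.8857) ≈ 1.3732.

d(x, mu) = √(1.8857) ≈ 1.3732


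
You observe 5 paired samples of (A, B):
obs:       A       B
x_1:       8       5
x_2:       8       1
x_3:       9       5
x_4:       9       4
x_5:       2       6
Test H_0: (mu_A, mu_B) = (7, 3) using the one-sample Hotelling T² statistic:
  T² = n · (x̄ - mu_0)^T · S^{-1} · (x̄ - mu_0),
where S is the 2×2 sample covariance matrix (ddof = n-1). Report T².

Step 1 — sample mean vector:
  mean(A) = (8 + 8 + 9 + 9 + 2) / 5 = 36/5 = 7.2
  mean(B) = (5 + 1 + 5 + 4 + 6) / 5 = 21/5 = 4.2
  x̄ = (7.2, 4.2),  deviation x̄ - mu_0 = (7.2, 4.2) - (7, 3) = (0.2, 1.2).

Step 2 — sample covariance matrix, S[i,j] = (1/(n-1)) · Σ_k (x_{k,i} - mean_i) · (x_{k,j} - mean_j), divisor n-1 = 4:
  S[A,A] = ((0.8)·(0.8) + (0.8)·(0.8) + (1.8)·(1.8) + (1.8)·(1.8) + (-5.2)·(-5.2)) / 4 = 34.8/4 = 8.7
  S[A,B] = ((0.8)·(0.8) + (0.8)·(-3.2) + (1.8)·(0.8) + (1.8)·(-0.2) + (-5.2)·(1.8)) / 4 = -10.2/4 = -2.55
  S[B,B] = ((0.8)·(0.8) + (-3.2)·(-3.2) + (0.8)·(0.8) + (-0.2)·(-0.2) + (1.8)·(1.8)) / 4 = 14.8/4 = 3.7
  S = [[8.7, -2.55],
 [-2.55, 3.7]].

Step 3 — invert S. det(S) = 8.7·3.7 - (-2.55)² = 25.6875.
  S^{-1} = (1/det) · [[d, -b], [-b, a]] = [[0.144, 0.0993],
 [0.0993, 0.3387]].

Step 4 — quadratic form (x̄ - mu_0)^T · S^{-1} · (x̄ - mu_0):
  S^{-1} · (x̄ - mu_0) = (0.1479, 0.4263),
  (x̄ - mu_0)^T · [...] = (0.2)·(0.1479) + (1.2)·(0.4263) = 0.5411.

Step 5 — scale by n: T² = 5 · 0.5411 = 2.7056.

T² ≈ 2.7056


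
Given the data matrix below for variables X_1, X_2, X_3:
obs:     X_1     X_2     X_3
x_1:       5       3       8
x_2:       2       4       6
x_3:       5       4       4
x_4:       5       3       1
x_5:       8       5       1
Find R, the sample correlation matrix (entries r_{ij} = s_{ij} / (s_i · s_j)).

Step 1 — column means:
  mean(X_1) = (5 + 2 + 5 + 5 + 8) / 5 = 25/5 = 5
  mean(X_2) = (3 + 4 + 4 + 3 + 5) / 5 = 19/5 = 3.8
  mean(X_3) = (8 + 6 + 4 + 1 + 1) / 5 = 20/5 = 4

Step 2 — sample variances and covariances s[i,j] = (1/(n-1)) · Σ_k (x_{k,i} - mean_i) · (x_{k,j} - mean_j), with n-1 = 4:
  s[X_1,X_1] = ((0)·(0) + (-3)·(-3) + (0)·(0) + (0)·(0) + (3)·(3)) / 4 = 18/4 = 4.5
  s[X_1,X_2] = ((0)·(-0.8) + (-3)·(0.2) + (0)·(0.2) + (0)·(-0.8) + (3)·(1.2)) / 4 = 3/4 = 0.75
  s[X_1,X_3] = ((0)·(4) + (-3)·(2) + (0)·(0) + (0)·(-3) + (3)·(-3)) / 4 = -15/4 = -3.75
  s[X_2,X_2] = ((-0.8)·(-0.8) + (0.2)·(0.2) + (0.2)·(0.2) + (-0.8)·(-0.8) + (1.2)·(1.2)) / 4 = 2.8/4 = 0.7
  s[X_2,X_3] = ((-0.8)·(4) + (0.2)·(2) + (0.2)·(0) + (-0.8)·(-3) + (1.2)·(-3)) / 4 = -4/4 = -1
  s[X_3,X_3] = ((4)·(4) + (2)·(2) + (0)·(0) + (-3)·(-3) + (-3)·(-3)) / 4 = 38/4 = 9.5
  Sample standard deviations s_i = √(s[i,i]):
  s(X_1) = √(4.5) = 2.1213
  s(X_2) = √(0.7) = 0.8367
  s(X_3) = √(9.5) = 3.0822

Step 3 — r_{ij} = s_{ij} / (s_i · s_j):
  r[X_1,X_1] = 1 (diagonal).
  r[X_1,X_2] = 0.75 / (2.1213 · 0.8367) = 0.75 / 1.7748 = 0.4226
  r[X_1,X_3] = -3.75 / (2.1213 · 3.0822) = -3.75 / 6.5383 = -0.5735
  r[X_2,X_2] = 1 (diagonal).
  r[X_2,X_3] = -1 / (0.8367 · 3.0822) = -1 / 2.5788 = -0.3878
  r[X_3,X_3] = 1 (diagonal).

R is symmetric with unit diagonal. Assembling:

R = [[1, 0.4226, -0.5735],
 [0.4226, 1, -0.3878],
 [-0.5735, -0.3878, 1]]


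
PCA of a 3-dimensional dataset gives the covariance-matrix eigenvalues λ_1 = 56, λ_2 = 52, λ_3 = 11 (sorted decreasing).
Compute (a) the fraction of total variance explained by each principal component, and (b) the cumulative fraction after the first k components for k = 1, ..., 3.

Step 1 — total variance = trace(Sigma) = Σ λ_i = 56 + 52 + 11 = 119.

Step 2 — fraction explained by component i = λ_i / Σ λ:
  PC1: 56/119 = 0.4706
  PC2: 52/119 = 0.437
  PC3: 11/119 = 0.0924

Step 3 — cumulative fraction after k components = (λ_1 + ... + λ_k) / Σ λ:
  k = 1: 56/119 = 0.4706
  k = 2: (56 + 52)/119 = 108/119 = 0.9076
  k = 3: (56 + 52 + 11)/119 = 119/119 = 1

Summary (fraction, with percent):

explained: PC1 0.4706 (47.06%), PC2 0.437 (43.7%), PC3 0.0924 (9.24%);  cumulative: 0.4706, 0.9076, 1


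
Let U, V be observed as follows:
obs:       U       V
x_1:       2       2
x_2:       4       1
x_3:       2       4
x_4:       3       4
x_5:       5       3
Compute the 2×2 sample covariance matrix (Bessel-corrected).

Step 1 — column means:
  mean(U) = (2 + 4 + 2 + 3 + 5) / 5 = 16/5 = 3.2
  mean(V) = (2 + 1 + 4 + 4 + 3) / 5 = 14/5 = 2.8

Step 2 — sample covariance S[i,j] = (1/(n-1)) · Σ_k (x_{k,i} - mean_i) · (x_{k,j} - mean_j), with n-1 = 4.
  S[U,U] = ((-1.2)·(-1.2) + (0.8)·(0.8) + (-1.2)·(-1.2) + (-0.2)·(-0.2) + (1.8)·(1.8)) / 4 = 6.8/4 = 1.7
  S[U,V] = ((-1.2)·(-0.8) + (0.8)·(-1.8) + (-1.2)·(1.2) + (-0.2)·(1.2) + (1.8)·(0.2)) / 4 = -1.8/4 = -0.45
  S[V,V] = ((-0.8)·(-0.8) + (-1.8)·(-1.8) + (1.2)·(1.2) + (1.2)·(1.2) + (0.2)·(0.2)) / 4 = 6.8/4 = 1.7

S is symmetric (S[j,i] = S[i,j]). Assembling:

S = [[1.7, -0.45],
 [-0.45, 1.7]]


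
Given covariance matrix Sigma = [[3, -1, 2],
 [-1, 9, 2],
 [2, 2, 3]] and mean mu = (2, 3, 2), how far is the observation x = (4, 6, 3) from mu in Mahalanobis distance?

Step 1 — centre the observation: (x - mu) = (2, 3, 1).

Step 2 — invert Sigma (cofactor / det for 3×3, or solve directly):
  Sigma^{-1} = [[1.0455, 0.3182, -0.9091],
 [0.3182, 0.2273, -0.3636],
 [-0.9091, -0.3636, 1.1818]].

Step 3 — form the quadratic (x - mu)^T · Sigma^{-1} · (x - mu):
  Sigma^{-1} · (x - mu) = (2.1364, 0.9545, -1.7273).
  (x - mu)^T · [Sigma^{-1} · (x - mu)] = (2)·(2.1364) + (3)·(0.9545) + (1)·(-1.7273) = 5.4091.

Step 4 — take square root: d = √(5.4091) ≈ 2.3257.

d(x, mu) = √(5.4091) ≈ 2.3257


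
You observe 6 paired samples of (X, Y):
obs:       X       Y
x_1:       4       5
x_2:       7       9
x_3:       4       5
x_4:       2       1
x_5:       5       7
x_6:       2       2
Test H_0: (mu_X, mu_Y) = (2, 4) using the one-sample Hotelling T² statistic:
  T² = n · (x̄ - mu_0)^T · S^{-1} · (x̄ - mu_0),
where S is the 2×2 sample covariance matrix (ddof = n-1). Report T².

Step 1 — sample mean vector:
  mean(X) = (4 + 7 + 4 + 2 + 5 + 2) / 6 = 24/6 = 4
  mean(Y) = (5 + 9 + 5 + 1 + 7 + 2) / 6 = 29/6 = 4.8333
  x̄ = (4, 4.8333),  deviation x̄ - mu_0 = (4, 4.8333) - (2, 4) = (2, 0.8333).

Step 2 — sample covariance matrix, S[i,j] = (1/(n-1)) · Σ_k (x_{k,i} - mean_i) · (x_{k,j} - mean_j), divisor n-1 = 5:
  S[X,X] = ((0)·(0) + (3)·(3) + (0)·(0) + (-2)·(-2) + (1)·(1) + (-2)·(-2)) / 5 = 18/5 = 3.6
  S[X,Y] = ((0)·(0.1667) + (3)·(4.1667) + (0)·(0.1667) + (-2)·(-3.8333) + (1)·(2.1667) + (-2)·(-2.8333)) / 5 = 28/5 = 5.6
  S[Y,Y] = ((0.1667)·(0.1667) + (4.1667)·(4.1667) + (0.1667)·(0.1667) + (-3.8333)·(-3.8333) + (2.1667)·(2.1667) + (-2.8333)·(-2.8333)) / 5 = 44.8333/5 = 8.9667
  S = [[3.6, 5.6],
 [5.6, 8.9667]].

Step 3 — invert S. det(S) = 3.6·8.9667 - (5.6)² = 0.92.
  S^{-1} = (1/det) · [[d, -b], [-b, a]] = [[9.7464, -6.087],
 [-6.087, 3.913]].

Step 4 — quadratic form (x̄ - mu_0)^T · S^{-1} · (x̄ - mu_0):
  S^{-1} · (x̄ - mu_0) = (14.4203, -8.913),
  (x̄ - mu_0)^T · [...] = (2)·(14.4203) + (0.8333)·(-8.913) = 21.413.

Step 5 — scale by n: T² = 6 · 21.413 = 128.4783.

T² ≈ 128.4783


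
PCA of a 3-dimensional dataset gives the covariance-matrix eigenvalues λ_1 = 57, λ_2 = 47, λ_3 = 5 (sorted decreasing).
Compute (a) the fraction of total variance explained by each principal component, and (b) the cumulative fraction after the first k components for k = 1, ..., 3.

Step 1 — total variance = trace(Sigma) = Σ λ_i = 57 + 47 + 5 = 109.

Step 2 — fraction explained by component i = λ_i / Σ λ:
  PC1: 57/109 = 0.5229
  PC2: 47/109 = 0.4312
  PC3: 5/109 = 0.0459

Step 3 — cumulative fraction after k components = (λ_1 + ... + λ_k) / Σ λ:
  k = 1: 57/109 = 0.5229
  k = 2: (57 + 47)/109 = 104/109 = 0.9541
  k = 3: (57 + 47 + 5)/109 = 109/109 = 1

Summary (fraction, with percent):

explained: PC1 0.5229 (52.29%), PC2 0.4312 (43.12%), PC3 0.0459 (4.59%);  cumulative: 0.5229, 0.9541, 1


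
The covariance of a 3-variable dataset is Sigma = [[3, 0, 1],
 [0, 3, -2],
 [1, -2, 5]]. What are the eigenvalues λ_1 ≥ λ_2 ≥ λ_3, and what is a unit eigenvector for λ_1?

Step 1 — characteristic polynomial p(λ) = det(λI - Sigma) = λ³ - tr·λ² + c_1·λ - det, where tr = trace, c_1 = sum of the principal 2×2 minors, det = det(Sigma):
  tr = 3 + 3 + 5 = 11,
  c_1 = (3·3 - (0)²) + (3·5 - (1)²) + (3·5 - (-2)²) = 9 + 14 + 11 = 34,
  det = 3·(3·5 - (-2)²) - (0)·((0)·5 - (-2)·(1)) + (1)·((0)·(-2) - 3·(1)) = 3·(11) - (0)·(2) + (1)·(-3) = 30.
  So p(λ) = λ³ - 11λ² + 34λ - 30.
Step 2 — look for an integer root (rational root theorem: any rational root is an integer divisor of 30). Testing λ = 3:
  p(3) = 27 - 99 + 102 - 30 = 0  ✓
  Dividing out (λ - 3): p(λ) = (λ - 3)(λ² - 8λ + 10).
Step 3 — remaining eigenvalues from the quadratic λ² - 8λ + 10 = 0:
  Δ = 8² - 4·10 = 64 - 40 = 24,  λ = (8 ± √24)/2 = (8 ± 4.899)/2 ≈ 6.4495 or 1.5505.
  Sorted: λ_1 = 6.4495,  λ_2 = 3,  λ_3 = 1.5505  (check: sum = 11 = tr ✓).

Step 4 — unit eigenvector for λ_1 ≈ 6.4495: v spans the null space of (Sigma - λ_1 I), whose rows are
  r_1 = (-3.4495, 0, 1),  r_2 = (0, -3.4495, -2),  r_3 = (1, -2, -1.4495).
  v is orthogonal to every row, so take v ∝ r_1 × r_2 = ((0)·(-2) - (1)·(-3.4495), (1)·(0) - (-3.4495)·(-2), (-3.4495)·(-3.4495) - (0)·(0)) ≈ (3.4495, -6.899, 11.899).
  Let u = (3.4495, -6.899, 11.899).
  ||u|| = √((3.4495)² + (-6.899)² + (11.899)²) = √(201.0806) ≈ 14.1803,  v_1 = u/||u|| ≈ (0.2433, -0.4865, 0.8391) (||v_1|| = 1).

λ_1 = 6.4495,  λ_2 = 3,  λ_3 = 1.5505;  v_1 ≈ (0.2433, -0.4865, 0.8391)


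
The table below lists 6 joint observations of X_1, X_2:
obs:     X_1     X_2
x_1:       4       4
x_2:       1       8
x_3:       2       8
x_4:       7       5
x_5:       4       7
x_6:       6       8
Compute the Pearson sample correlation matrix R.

Step 1 — column means:
  mean(X_1) = (4 + 1 + 2 + 7 + 4 + 6) / 6 = 24/6 = 4
  mean(X_2) = (4 + 8 + 8 + 5 + 7 + 8) / 6 = 40/6 = 6.6667

Step 2 — sample variances and covariances s[i,j] = (1/(n-1)) · Σ_k (x_{k,i} - mean_i) · (x_{k,j} - mean_j), with n-1 = 5:
  s[X_1,X_1] = ((0)·(0) + (-3)·(-3) + (-2)·(-2) + (3)·(3) + (0)·(0) + (2)·(2)) / 5 = 26/5 = 5.2
  s[X_1,X_2] = ((0)·(-2.6667) + (-3)·(1.3333) + (-2)·(1.3333) + (3)·(-1.6667) + (0)·(0.3333) + (2)·(1.3333)) / 5 = -9/5 = -1.8
  s[X_2,X_2] = ((-2.6667)·(-2.6667) + (1.3333)·(1.3333) + (1.3333)·(1.3333) + (-1.6667)·(-1.6667) + (0.3333)·(0.3333) + (1.3333)·(1.3333)) / 5 = 15.3333/5 = 3.0667
  Sample standard deviations s_i = √(s[i,i]):
  s(X_1) = √(5.2) = 2.2804
  s(X_2) = √(3.0667) = 1.7512

Step 3 — r_{ij} = s_{ij} / (s_i · s_j):
  r[X_1,X_1] = 1 (diagonal).
  r[X_1,X_2] = -1.8 / (2.2804 · 1.7512) = -1.8 / 3.9933 = -0.4508
  r[X_2,X_2] = 1 (diagonal).

R is symmetric with unit diagonal. Assembling:

R = [[1, -0.4508],
 [-0.4508, 1]]


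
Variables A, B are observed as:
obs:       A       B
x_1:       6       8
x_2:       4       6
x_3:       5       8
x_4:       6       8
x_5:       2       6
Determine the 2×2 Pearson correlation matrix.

Step 1 — column means:
  mean(A) = (6 + 4 + 5 + 6 + 2) / 5 = 23/5 = 4.6
  mean(B) = (8 + 6 + 8 + 8 + 6) / 5 = 36/5 = 7.2

Step 2 — sample variances and covariances s[i,j] = (1/(n-1)) · Σ_k (x_{k,i} - mean_i) · (x_{k,j} - mean_j), with n-1 = 4:
  s[A,A] = ((1.4)·(1.4) + (-0.6)·(-0.6) + (0.4)·(0.4) + (1.4)·(1.4) + (-2.6)·(-2.6)) / 4 = 11.2/4 = 2.8
  s[A,B] = ((1.4)·(0.8) + (-0.6)·(-1.2) + (0.4)·(0.8) + (1.4)·(0.8) + (-2.6)·(-1.2)) / 4 = 6.4/4 = 1.6
  s[B,B] = ((0.8)·(0.8) + (-1.2)·(-1.2) + (0.8)·(0.8) + (0.8)·(0.8) + (-1.2)·(-1.2)) / 4 = 4.8/4 = 1.2
  Sample standard deviations s_i = √(s[i,i]):
  s(A) = √(2.8) = 1.6733
  s(B) = √(1.2) = 1.0954

Step 3 — r_{ij} = s_{ij} / (s_i · s_j):
  r[A,A] = 1 (diagonal).
  r[A,B] = 1.6 / (1.6733 · 1.0954) = 1.6 / 1.833 = 0.8729
  r[B,B] = 1 (diagonal).

R is symmetric with unit diagonal. Assembling:

R = [[1, 0.8729],
 [0.8729, 1]]


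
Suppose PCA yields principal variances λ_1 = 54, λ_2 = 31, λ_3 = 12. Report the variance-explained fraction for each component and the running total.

Step 1 — total variance = trace(Sigma) = Σ λ_i = 54 + 31 + 12 = 97.

Step 2 — fraction explained by component i = λ_i / Σ λ:
  PC1: 54/97 = 0.5567
  PC2: 31/97 = 0.3196
  PC3: 12/97 = 0.1237

Step 3 — cumulative fraction after k components = (λ_1 + ... + λ_k) / Σ λ:
  k = 1: 54/97 = 0.5567
  k = 2: (54 + 31)/97 = 85/97 = 0.8763
  k = 3: (54 + 31 + 12)/97 = 97/97 = 1

Summary (fraction, with percent):

explained: PC1 0.5567 (55.67%), PC2 0.3196 (31.96%), PC3 0.1237 (12.37%);  cumulative: 0.5567, 0.8763, 1


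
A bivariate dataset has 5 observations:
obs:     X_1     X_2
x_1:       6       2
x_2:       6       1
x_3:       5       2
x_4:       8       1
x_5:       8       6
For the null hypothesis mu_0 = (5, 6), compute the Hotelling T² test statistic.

Step 1 — sample mean vector:
  mean(X_1) = (6 + 6 + 5 + 8 + 8) / 5 = 33/5 = 6.6
  mean(X_2) = (2 + 1 + 2 + 1 + 6) / 5 = 12/5 = 2.4
  x̄ = (6.6, 2.4),  deviation x̄ - mu_0 = (6.6, 2.4) - (5, 6) = (1.6, -3.6).

Step 2 — sample covariance matrix, S[i,j] = (1/(n-1)) · Σ_k (x_{k,i} - mean_i) · (x_{k,j} - mean_j), divisor n-1 = 4:
  S[X_1,X_1] = ((-0.6)·(-0.6) + (-0.6)·(-0.6) + (-1.6)·(-1.6) + (1.4)·(1.4) + (1.4)·(1.4)) / 4 = 7.2/4 = 1.8
  S[X_1,X_2] = ((-0.6)·(-0.4) + (-0.6)·(-1.4) + (-1.6)·(-0.4) + (1.4)·(-1.4) + (1.4)·(3.6)) / 4 = 4.8/4 = 1.2
  S[X_2,X_2] = ((-0.4)·(-0.4) + (-1.4)·(-1.4) + (-0.4)·(-0.4) + (-1.4)·(-1.4) + (3.6)·(3.6)) / 4 = 17.2/4 = 4.3
  S = [[1.8, 1.2],
 [1.2, 4.3]].

Step 3 — invert S. det(S) = 1.8·4.3 - (1.2)² = 6.3.
  S^{-1} = (1/det) · [[d, -b], [-b, a]] = [[0.6825, -0.1905],
 [-0.1905, 0.2857]].

Step 4 — quadratic form (x̄ - mu_0)^T · S^{-1} · (x̄ - mu_0):
  S^{-1} · (x̄ - mu_0) = (1.7778, -1.3333),
  (x̄ - mu_0)^T · [...] = (1.6)·(1.7778) + (-3.6)·(-1.3333) = 7.6444.

Step 5 — scale by n: T² = 5 · 7.6444 = 38.2222.

T² ≈ 38.2222


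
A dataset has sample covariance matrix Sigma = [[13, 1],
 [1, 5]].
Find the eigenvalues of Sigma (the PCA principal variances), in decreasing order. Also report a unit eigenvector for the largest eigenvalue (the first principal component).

Step 1 — characteristic polynomial of 2×2 Sigma:
  det(Sigma - λI) = λ² - trace · λ + det = 0.
  trace = 13 + 5 = 18, det = 13·5 - (1)² = 64.
Step 2 — discriminant:
  Δ = trace² - 4·det = 324 - 256 = 68.
Step 3 — eigenvalues:
  λ = (trace ± √Δ)/2 = (18 ± 8.2462)/2,
  λ_1 = 13.1231,  λ_2 = 4.8769.

Step 4 — unit eigenvector for λ_1: solve (Sigma - λ_1 I)v = 0. First row:
  (13 - 13.1231)·v_x + (1)·v_y = 0, i.e. (-0.1231)·v_x + (1)·v_y = 0,
  so v ∝ (b, λ_1 - a) = (1, 0.1231) = u.
  ||u|| = √((1)² + (0.1231)²) = √(1.0152) ≈ 1.0075,
  v_1 = u/||u|| ≈ (0.9925, 0.1222) (||v_1|| = 1).

λ_1 = 13.1231,  λ_2 = 4.8769;  v_1 ≈ (0.9925, 0.1222)


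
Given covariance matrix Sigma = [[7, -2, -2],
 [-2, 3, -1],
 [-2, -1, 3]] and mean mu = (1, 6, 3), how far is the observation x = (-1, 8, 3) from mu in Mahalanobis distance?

Step 1 — centre the observation: (x - mu) = (-2, 2, 0).

Step 2 — invert Sigma (cofactor / det for 3×3, or solve directly):
  Sigma^{-1} = [[0.3333, 0.3333, 0.3333],
 [0.3333, 0.7083, 0.4583],
 [0.3333, 0.4583, 0.7083]].

Step 3 — form the quadratic (x - mu)^T · Sigma^{-1} · (x - mu):
  Sigma^{-1} · (x - mu) = (0, 0.75, 0.25).
  (x - mu)^T · [Sigma^{-1} · (x - mu)] = (-2)·(0) + (2)·(0.75) + (0)·(0.25) = 1.5.

Step 4 — take square root: d = √(1.5) ≈ 1.2247.

d(x, mu) = √(1.5) ≈ 1.2247


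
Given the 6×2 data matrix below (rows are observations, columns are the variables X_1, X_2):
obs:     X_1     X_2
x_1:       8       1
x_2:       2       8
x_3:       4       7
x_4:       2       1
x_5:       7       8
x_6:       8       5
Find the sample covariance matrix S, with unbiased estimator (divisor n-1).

Step 1 — column means:
  mean(X_1) = (8 + 2 + 4 + 2 + 7 + 8) / 6 = 31/6 = 5.1667
  mean(X_2) = (1 + 8 + 7 + 1 + 8 + 5) / 6 = 30/6 = 5

Step 2 — sample covariance S[i,j] = (1/(n-1)) · Σ_k (x_{k,i} - mean_i) · (x_{k,j} - mean_j), with n-1 = 5.
  S[X_1,X_1] = ((2.8333)·(2.8333) + (-3.1667)·(-3.1667) + (-1.1667)·(-1.1667) + (-3.1667)·(-3.1667) + (1.8333)·(1.8333) + (2.8333)·(2.8333)) / 5 = 40.8333/5 = 8.1667
  S[X_1,X_2] = ((2.8333)·(-4) + (-3.1667)·(3) + (-1.1667)·(2) + (-3.1667)·(-4) + (1.8333)·(3) + (2.8333)·(0)) / 5 = -5/5 = -1
  S[X_2,X_2] = ((-4)·(-4) + (3)·(3) + (2)·(2) + (-4)·(-4) + (3)·(3) + (0)·(0)) / 5 = 54/5 = 10.8

S is symmetric (S[j,i] = S[i,j]). Assembling:

S = [[8.1667, -1],
 [-1, 10.8]]


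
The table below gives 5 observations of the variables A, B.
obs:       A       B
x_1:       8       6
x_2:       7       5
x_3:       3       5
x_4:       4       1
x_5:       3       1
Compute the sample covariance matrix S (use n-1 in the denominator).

Step 1 — column means:
  mean(A) = (8 + 7 + 3 + 4 + 3) / 5 = 25/5 = 5
  mean(B) = (6 + 5 + 5 + 1 + 1) / 5 = 18/5 = 3.6

Step 2 — sample covariance S[i,j] = (1/(n-1)) · Σ_k (x_{k,i} - mean_i) · (x_{k,j} - mean_j), with n-1 = 4.
  S[A,A] = ((3)·(3) + (2)·(2) + (-2)·(-2) + (-1)·(-1) + (-2)·(-2)) / 4 = 22/4 = 5.5
  S[A,B] = ((3)·(2.4) + (2)·(1.4) + (-2)·(1.4) + (-1)·(-2.6) + (-2)·(-2.6)) / 4 = 15/4 = 3.75
  S[B,B] = ((2.4)·(2.4) + (1.4)·(1.4) + (1.4)·(1.4) + (-2.6)·(-2.6) + (-2.6)·(-2.6)) / 4 = 23.2/4 = 5.8

S is symmetric (S[j,i] = S[i,j]). Assembling:

S = [[5.5, 3.75],
 [3.75, 5.8]]


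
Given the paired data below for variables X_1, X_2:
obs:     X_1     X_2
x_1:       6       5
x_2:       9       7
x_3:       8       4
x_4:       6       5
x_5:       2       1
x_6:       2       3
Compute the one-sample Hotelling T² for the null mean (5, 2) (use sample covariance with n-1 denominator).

Step 1 — sample mean vector:
  mean(X_1) = (6 + 9 + 8 + 6 + 2 + 2) / 6 = 33/6 = 5.5
  mean(X_2) = (5 + 7 + 4 + 5 + 1 + 3) / 6 = 25/6 = 4.1667
  x̄ = (5.5, 4.1667),  deviation x̄ - mu_0 = (5.5, 4.1667) - (5, 2) = (0.5, 2.1667).

Step 2 — sample covariance matrix, S[i,j] = (1/(n-1)) · Σ_k (x_{k,i} - mean_i) · (x_{k,j} - mean_j), divisor n-1 = 5:
  S[X_1,X_1] = ((0.5)·(0.5) + (3.5)·(3.5) + (2.5)·(2.5) + (0.5)·(0.5) + (-3.5)·(-3.5) + (-3.5)·(-3.5)) / 5 = 43.5/5 = 8.7
  S[X_1,X_2] = ((0.5)·(0.8333) + (3.5)·(2.8333) + (2.5)·(-0.1667) + (0.5)·(0.8333) + (-3.5)·(-3.1667) + (-3.5)·(-1.1667)) / 5 = 25.5/5 = 5.1
  S[X_2,X_2] = ((0.8333)·(0.8333) + (2.8333)·(2.8333) + (-0.1667)·(-0.1667) + (0.8333)·(0.8333) + (-3.1667)·(-3.1667) + (-1.1667)·(-1.1667)) / 5 = 20.8333/5 = 4.1667
  S = [[8.7, 5.1],
 [5.1, 4.1667]].

Step 3 — invert S. det(S) = 8.7·4.1667 - (5.1)² = 10.24.
  S^{-1} = (1/det) · [[d, -b], [-b, a]] = [[0.4069, -0.498],
 [-0.498, 0.8496]].

Step 4 — quadratic form (x̄ - mu_0)^T · S^{-1} · (x̄ - mu_0):
  S^{-1} · (x̄ - mu_0) = (-0.8757, 1.5918),
  (x̄ - mu_0)^T · [...] = (0.5)·(-0.8757) + (2.1667)·(1.5918) = 3.0111.

Step 5 — scale by n: T² = 6 · 3.0111 = 18.0664.

T² ≈ 18.0664


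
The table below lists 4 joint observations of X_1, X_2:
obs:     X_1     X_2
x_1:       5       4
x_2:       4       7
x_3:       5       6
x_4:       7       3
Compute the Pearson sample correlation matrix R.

Step 1 — column means:
  mean(X_1) = (5 + 4 + 5 + 7) / 4 = 21/4 = 5.25
  mean(X_2) = (4 + 7 + 6 + 3) / 4 = 20/4 = 5

Step 2 — sample variances and covariances s[i,j] = (1/(n-1)) · Σ_k (x_{k,i} - mean_i) · (x_{k,j} - mean_j), with n-1 = 3:
  s[X_1,X_1] = ((-0.25)·(-0.25) + (-1.25)·(-1.25) + (-0.25)·(-0.25) + (1.75)·(1.75)) / 3 = 4.75/3 = 1.5833
  s[X_1,X_2] = ((-0.25)·(-1) + (-1.25)·(2) + (-0.25)·(1) + (1.75)·(-2)) / 3 = -6/3 = -2
  s[X_2,X_2] = ((-1)·(-1) + (2)·(2) + (1)·(1) + (-2)·(-2)) / 3 = 10/3 = 3.3333
  Sample standard deviations s_i = √(s[i,i]):
  s(X_1) = √(1.5833) = 1.2583
  s(X_2) = √(3.3333) = 1.8257

Step 3 — r_{ij} = s_{ij} / (s_i · s_j):
  r[X_1,X_1] = 1 (diagonal).
  r[X_1,X_2] = -2 / (1.2583 · 1.8257) = -2 / 2.2973 = -0.8706
  r[X_2,X_2] = 1 (diagonal).

R is symmetric with unit diagonal. Assembling:

R = [[1, -0.8706],
 [-0.8706, 1]]


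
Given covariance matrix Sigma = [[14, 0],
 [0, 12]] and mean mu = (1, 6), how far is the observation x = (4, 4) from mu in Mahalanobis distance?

Step 1 — centre the observation: (x - mu) = (3, -2).

Step 2 — invert Sigma. det(Sigma) = 14·12 - (0)² = 168.
  Sigma^{-1} = (1/det) · [[d, -b], [-b, a]] = [[0.0714, 0],
 [0, 0.0833]].

Step 3 — form the quadratic (x - mu)^T · Sigma^{-1} · (x - mu):
  Sigma^{-1} · (x - mu) = (0.2143, -0.1667).
  (x - mu)^T · [Sigma^{-1} · (x - mu)] = (3)·(0.2143) + (-2)·(-0.1667) = 0.9762.

Step 4 — take square root: d = √(0.9762) ≈ 0.988.

d(x, mu) = √(0.9762) ≈ 0.988


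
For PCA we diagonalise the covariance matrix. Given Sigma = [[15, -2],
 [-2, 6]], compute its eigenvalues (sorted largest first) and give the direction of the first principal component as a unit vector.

Step 1 — characteristic polynomial of 2×2 Sigma:
  det(Sigma - λI) = λ² - trace · λ + det = 0.
  trace = 15 + 6 = 21, det = 15·6 - (-2)² = 86.
Step 2 — discriminant:
  Δ = trace² - 4·det = 441 - 344 = 97.
Step 3 — eigenvalues:
  λ = (trace ± √Δ)/2 = (21 ± 9.8489)/2,
  λ_1 = 15.4244,  λ_2 = 5.5756.

Step 4 — unit eigenvector for λ_1: solve (Sigma - λ_1 I)v = 0. First row:
  (15 - 15.4244)·v_x + (-2)·v_y = 0, i.e. (-0.4244)·v_x + (-2)·v_y = 0,
  so v ∝ (b, λ_1 - a) = (-2, 0.4244); multiply by -1 so the first entry is positive: u = (2, -0.4244).
  ||u|| = √((2)² + (-0.4244)²) = √(4.1801) ≈ 2.0445,
  v_1 = u/||u|| ≈ (0.9782, -0.2076) (||v_1|| = 1).

λ_1 = 15.4244,  λ_2 = 5.5756;  v_1 ≈ (0.9782, -0.2076)


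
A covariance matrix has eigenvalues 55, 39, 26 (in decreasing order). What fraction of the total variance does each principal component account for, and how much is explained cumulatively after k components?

Step 1 — total variance = trace(Sigma) = Σ λ_i = 55 + 39 + 26 = 120.

Step 2 — fraction explained by component i = λ_i / Σ λ:
  PC1: 55/120 = 0.4583
  PC2: 39/120 = 0.325
  PC3: 26/120 = 0.2167

Step 3 — cumulative fraction after k components = (λ_1 + ... + λ_k) / Σ λ:
  k = 1: 55/120 = 0.4583
  k = 2: (55 + 39)/120 = 94/120 = 0.7833
  k = 3: (55 + 39 + 26)/120 = 120/120 = 1

Summary (fraction, with percent):

explained: PC1 0.4583 (45.83%), PC2 0.325 (32.5%), PC3 0.2167 (21.67%);  cumulative: 0.4583, 0.7833, 1


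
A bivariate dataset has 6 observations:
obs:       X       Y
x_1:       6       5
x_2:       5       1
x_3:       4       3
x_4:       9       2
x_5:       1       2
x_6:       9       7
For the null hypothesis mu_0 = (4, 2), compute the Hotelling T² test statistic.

Step 1 — sample mean vector:
  mean(X) = (6 + 5 + 4 + 9 + 1 + 9) / 6 = 34/6 = 5.6667
  mean(Y) = (5 + 1 + 3 + 2 + 2 + 7) / 6 = 20/6 = 3.3333
  x̄ = (5.6667, 3.3333),  deviation x̄ - mu_0 = (5.6667, 3.3333) - (4, 2) = (1.6667, 1.3333).

Step 2 — sample covariance matrix, S[i,j] = (1/(n-1)) · Σ_k (x_{k,i} - mean_i) · (x_{k,j} - mean_j), divisor n-1 = 5:
  S[X,X] = ((0.3333)·(0.3333) + (-0.6667)·(-0.6667) + (-1.6667)·(-1.6667) + (3.3333)·(3.3333) + (-4.6667)·(-4.6667) + (3.3333)·(3.3333)) / 5 = 47.3333/5 = 9.4667
  S[X,Y] = ((0.3333)·(1.6667) + (-0.6667)·(-2.3333) + (-1.6667)·(-0.3333) + (3.3333)·(-1.3333) + (-4.6667)·(-1.3333) + (3.3333)·(3.6667)) / 5 = 16.6667/5 = 3.3333
  S[Y,Y] = ((1.6667)·(1.6667) + (-2.3333)·(-2.3333) + (-0.3333)·(-0.3333) + (-1.3333)·(-1.3333) + (-1.3333)·(-1.3333) + (3.6667)·(3.6667)) / 5 = 25.3333/5 = 5.0667
  S = [[9.4667, 3.3333],
 [3.3333, 5.0667]].

Step 3 — invert S. det(S) = 9.4667·5.0667 - (3.3333)² = 36.8533.
  S^{-1} = (1/det) · [[d, -b], [-b, a]] = [[0.1375, -0.0904],
 [-0.0904, 0.2569]].

Step 4 — quadratic form (x̄ - mu_0)^T · S^{-1} · (x̄ - mu_0):
  S^{-1} · (x̄ - mu_0) = (0.1085, 0.1918),
  (x̄ - mu_0)^T · [...] = (1.6667)·(0.1085) + (1.3333)·(0.1918) = 0.4366.

Step 5 — scale by n: T² = 6 · 0.4366 = 2.6194.

T² ≈ 2.6194


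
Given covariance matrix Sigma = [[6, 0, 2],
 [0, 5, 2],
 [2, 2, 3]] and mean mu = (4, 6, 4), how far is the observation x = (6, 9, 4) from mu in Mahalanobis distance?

Step 1 — centre the observation: (x - mu) = (2, 3, 0).

Step 2 — invert Sigma (cofactor / det for 3×3, or solve directly):
  Sigma^{-1} = [[0.2391, 0.087, -0.2174],
 [0.087, 0.3043, -0.2609],
 [-0.2174, -0.2609, 0.6522]].

Step 3 — form the quadratic (x - mu)^T · Sigma^{-1} · (x - mu):
  Sigma^{-1} · (x - mu) = (0.7391, 1.087, -1.2174).
  (x - mu)^T · [Sigma^{-1} · (x - mu)] = (2)·(0.7391) + (3)·(1.087) + (0)·(-1.2174) = 4.7391.

Step 4 — take square root: d = √(4.7391) ≈ 2.177.

d(x, mu) = √(4.7391) ≈ 2.177


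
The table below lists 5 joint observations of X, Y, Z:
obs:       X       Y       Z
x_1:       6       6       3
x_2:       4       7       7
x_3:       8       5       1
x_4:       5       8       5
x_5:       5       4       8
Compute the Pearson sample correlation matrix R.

Step 1 — column means:
  mean(X) = (6 + 4 + 8 + 5 + 5) / 5 = 28/5 = 5.6
  mean(Y) = (6 + 7 + 5 + 8 + 4) / 5 = 30/5 = 6
  mean(Z) = (3 + 7 + 1 + 5 + 8) / 5 = 24/5 = 4.8

Step 2 — sample variances and covariances s[i,j] = (1/(n-1)) · Σ_k (x_{k,i} - mean_i) · (x_{k,j} - mean_j), with n-1 = 4:
  s[X,X] = ((0.4)·(0.4) + (-1.6)·(-1.6) + (2.4)·(2.4) + (-0.6)·(-0.6) + (-0.6)·(-0.6)) / 4 = 9.2/4 = 2.3
  s[X,Y] = ((0.4)·(0) + (-1.6)·(1) + (2.4)·(-1) + (-0.6)·(2) + (-0.6)·(-2)) / 4 = -4/4 = -1
  s[X,Z] = ((0.4)·(-1.8) + (-1.6)·(2.2) + (2.4)·(-3.8) + (-0.6)·(0.2) + (-0.6)·(3.2)) / 4 = -15.4/4 = -3.85
  s[Y,Y] = ((0)·(0) + (1)·(1) + (-1)·(-1) + (2)·(2) + (-2)·(-2)) / 4 = 10/4 = 2.5
  s[Y,Z] = ((0)·(-1.8) + (1)·(2.2) + (-1)·(-3.8) + (2)·(0.2) + (-2)·(3.2)) / 4 = 0/4 = 0
  s[Z,Z] = ((-1.8)·(-1.8) + (2.2)·(2.2) + (-3.8)·(-3.8) + (0.2)·(0.2) + (3.2)·(3.2)) / 4 = 32.8/4 = 8.2
  Sample standard deviations s_i = √(s[i,i]):
  s(X) = √(2.3) = 1.5166
  s(Y) = √(2.5) = 1.5811
  s(Z) = √(8.2) = 2.8636

Step 3 — r_{ij} = s_{ij} / (s_i · s_j):
  r[X,X] = 1 (diagonal).
  r[X,Y] = -1 / (1.5166 · 1.5811) = -1 / 2.3979 = -0.417
  r[X,Z] = -3.85 / (1.5166 · 2.8636) = -3.85 / 4.3428 = -0.8865
  r[Y,Y] = 1 (diagonal).
  r[Y,Z] = 0 / (1.5811 · 2.8636) = 0 / 4.5277 = 0
  r[Z,Z] = 1 (diagonal).

R is symmetric with unit diagonal. Assembling:

R = [[1, -0.417, -0.8865],
 [-0.417, 1, 0],
 [-0.8865, 0, 1]]


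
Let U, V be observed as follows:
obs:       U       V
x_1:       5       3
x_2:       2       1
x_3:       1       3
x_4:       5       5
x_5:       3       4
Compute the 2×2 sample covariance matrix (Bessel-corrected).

Step 1 — column means:
  mean(U) = (5 + 2 + 1 + 5 + 3) / 5 = 16/5 = 3.2
  mean(V) = (3 + 1 + 3 + 5 + 4) / 5 = 16/5 = 3.2

Step 2 — sample covariance S[i,j] = (1/(n-1)) · Σ_k (x_{k,i} - mean_i) · (x_{k,j} - mean_j), with n-1 = 4.
  S[U,U] = ((1.8)·(1.8) + (-1.2)·(-1.2) + (-2.2)·(-2.2) + (1.8)·(1.8) + (-0.2)·(-0.2)) / 4 = 12.8/4 = 3.2
  S[U,V] = ((1.8)·(-0.2) + (-1.2)·(-2.2) + (-2.2)·(-0.2) + (1.8)·(1.8) + (-0.2)·(0.8)) / 4 = 5.8/4 = 1.45
  S[V,V] = ((-0.2)·(-0.2) + (-2.2)·(-2.2) + (-0.2)·(-0.2) + (1.8)·(1.8) + (0.8)·(0.8)) / 4 = 8.8/4 = 2.2

S is symmetric (S[j,i] = S[i,j]). Assembling:

S = [[3.2, 1.45],
 [1.45, 2.2]]


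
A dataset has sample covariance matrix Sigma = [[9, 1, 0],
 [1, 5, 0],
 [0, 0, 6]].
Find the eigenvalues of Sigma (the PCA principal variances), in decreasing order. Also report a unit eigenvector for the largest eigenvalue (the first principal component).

Step 1 — characteristic polynomial p(λ) = det(λI - Sigma) = λ³ - tr·λ² + c_1·λ - det, where tr = trace, c_1 = sum of the principal 2×2 minors, det = det(Sigma):
  tr = 9 + 5 + 6 = 20,
  c_1 = (9·5 - (1)²) + (9·6 - (0)²) + (5·6 - (0)²) = 44 + 54 + 30 = 128,
  det = 9·(5·6 - (0)²) - (1)·((1)·6 - (0)·(0)) + (0)·((1)·(0) - 5·(0)) = 9·(30) - (1)·(6) + (0)·(0) = 264.
  So p(λ) = λ³ - 20λ² + 128λ - 264.
Step 2 — look for an integer root (rational root theorem: any rational root is an integer divisor of 264). Testing λ = 6:
  p(6) = 216 - 720 + 768 - 264 = 0  ✓
  Dividing out (λ - 6): p(λ) = (λ - 6)(λ² - 14λ + 44).
Step 3 — remaining eigenvalues from the quadratic λ² - 14λ + 44 = 0:
  Δ = 14² - 4·44 = 196 - 176 = 20,  λ = (14 ± √20)/2 = (14 ± 4.4721)/2 ≈ 9.2361 or 4.7639.
  Sorted: λ_1 = 9.2361,  λ_2 = 6,  λ_3 = 4.7639  (check: sum = 20 = tr ✓).

Step 4 — unit eigenvector for λ_1 ≈ 9.2361: v spans the null space of (Sigma - λ_1 I), whose rows are
  r_1 = (-0.2361, 1, 0),  r_2 = (1, -4.2361, 0),  r_3 = (0, 0, -3.2361).
  v is orthogonal to every row, so take v ∝ r_1 × r_3 = ((1)·(-3.2361) - (0)·(0), (0)·(0) - (-0.2361)·(-3.2361), (-0.2361)·(0) - (1)·(0)) ≈ (-3.2361, -0.7639, 0).
  Rescale (multiply by -1 so the first nonzero entry is positive): u = (3.2361, 0.7639, 0).
  ||u|| = √((3.2361)² + (0.7639)² + (0)²) = √(11.0557) ≈ 3.325,  v_1 = u/||u|| ≈ (0.9732, 0.2298, 0) (||v_1|| = 1).

λ_1 = 9.2361,  λ_2 = 6,  λ_3 = 4.7639;  v_1 ≈ (0.9732, 0.2298, 0)


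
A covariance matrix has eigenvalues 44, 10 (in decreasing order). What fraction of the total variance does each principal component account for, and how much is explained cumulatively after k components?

Step 1 — total variance = trace(Sigma) = Σ λ_i = 44 + 10 = 54.

Step 2 — fraction explained by component i = λ_i / Σ λ:
  PC1: 44/54 = 0.8148
  PC2: 10/54 = 0.1852

Step 3 — cumulative fraction after k components = (λ_1 + ... + λ_k) / Σ λ:
  k = 1: 44/54 = 0.8148
  k = 2: (44 + 10)/54 = 54/54 = 1

Summary (fraction, with percent):

explained: PC1 0.8148 (81.48%), PC2 0.1852 (18.52%);  cumulative: 0.8148, 1


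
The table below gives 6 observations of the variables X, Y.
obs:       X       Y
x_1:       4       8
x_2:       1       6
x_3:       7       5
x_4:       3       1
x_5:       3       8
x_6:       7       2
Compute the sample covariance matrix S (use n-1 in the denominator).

Step 1 — column means:
  mean(X) = (4 + 1 + 7 + 3 + 3 + 7) / 6 = 25/6 = 4.1667
  mean(Y) = (8 + 6 + 5 + 1 + 8 + 2) / 6 = 30/6 = 5

Step 2 — sample covariance S[i,j] = (1/(n-1)) · Σ_k (x_{k,i} - mean_i) · (x_{k,j} - mean_j), with n-1 = 5.
  S[X,X] = ((-0.1667)·(-0.1667) + (-3.1667)·(-3.1667) + (2.8333)·(2.8333) + (-1.1667)·(-1.1667) + (-1.1667)·(-1.1667) + (2.8333)·(2.8333)) / 5 = 28.8333/5 = 5.7667
  S[X,Y] = ((-0.1667)·(3) + (-3.1667)·(1) + (2.8333)·(0) + (-1.1667)·(-4) + (-1.1667)·(3) + (2.8333)·(-3)) / 5 = -11/5 = -2.2
  S[Y,Y] = ((3)·(3) + (1)·(1) + (0)·(0) + (-4)·(-4) + (3)·(3) + (-3)·(-3)) / 5 = 44/5 = 8.8

S is symmetric (S[j,i] = S[i,j]). Assembling:

S = [[5.7667, -2.2],
 [-2.2, 8.8]]


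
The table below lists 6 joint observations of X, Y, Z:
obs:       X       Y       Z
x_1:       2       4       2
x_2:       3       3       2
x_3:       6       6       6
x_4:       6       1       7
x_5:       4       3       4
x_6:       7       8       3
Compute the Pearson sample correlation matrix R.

Step 1 — column means:
  mean(X) = (2 + 3 + 6 + 6 + 4 + 7) / 6 = 28/6 = 4.6667
  mean(Y) = (4 + 3 + 6 + 1 + 3 + 8) / 6 = 25/6 = 4.1667
  mean(Z) = (2 + 2 + 6 + 7 + 4 + 3) / 6 = 24/6 = 4

Step 2 — sample variances and covariances s[i,j] = (1/(n-1)) · Σ_k (x_{k,i} - mean_i) · (x_{k,j} - mean_j), with n-1 = 5:
  s[X,X] = ((-2.6667)·(-2.6667) + (-1.6667)·(-1.6667) + (1.3333)·(1.3333) + (1.3333)·(1.3333) + (-0.6667)·(-0.6667) + (2.3333)·(2.3333)) / 5 = 19.3333/5 = 3.8667
  s[X,Y] = ((-2.6667)·(-0.1667) + (-1.6667)·(-1.1667) + (1.3333)·(1.8333) + (1.3333)·(-3.1667) + (-0.6667)·(-1.1667) + (2.3333)·(3.8333)) / 5 = 10.3333/5 = 2.0667
  s[X,Z] = ((-2.6667)·(-2) + (-1.6667)·(-2) + (1.3333)·(2) + (1.3333)·(3) + (-0.6667)·(0) + (2.3333)·(-1)) / 5 = 13/5 = 2.6
  s[Y,Y] = ((-0.1667)·(-0.1667) + (-1.1667)·(-1.1667) + (1.8333)·(1.8333) + (-3.1667)·(-3.1667) + (-1.1667)·(-1.1667) + (3.8333)·(3.8333)) / 5 = 30.8333/5 = 6.1667
  s[Y,Z] = ((-0.1667)·(-2) + (-1.1667)·(-2) + (1.8333)·(2) + (-3.1667)·(3) + (-1.1667)·(0) + (3.8333)·(-1)) / 5 = -7/5 = -1.4
  s[Z,Z] = ((-2)·(-2) + (-2)·(-2) + (2)·(2) + (3)·(3) + (0)·(0) + (-1)·(-1)) / 5 = 22/5 = 4.4
  Sample standard deviations s_i = √(s[i,i]):
  s(X) = √(3.8667) = 1.9664
  s(Y) = √(6.1667) = 2.4833
  s(Z) = √(4.4) = 2.0976

Step 3 — r_{ij} = s_{ij} / (s_i · s_j):
  r[X,X] = 1 (diagonal).
  r[X,Y] = 2.0667 / (1.9664 · 2.4833) = 2.0667 / 4.8831 = 0.4232
  r[X,Z] = 2.6 / (1.9664 · 2.0976) = 2.6 / 4.1247 = 0.6303
  r[Y,Y] = 1 (diagonal).
  r[Y,Z] = -1.4 / (2.4833 · 2.0976) = -1.4 / 5.209 = -0.2688
  r[Z,Z] = 1 (diagonal).

R is symmetric with unit diagonal. Assembling:

R = [[1, 0.4232, 0.6303],
 [0.4232, 1, -0.2688],
 [0.6303, -0.2688, 1]]


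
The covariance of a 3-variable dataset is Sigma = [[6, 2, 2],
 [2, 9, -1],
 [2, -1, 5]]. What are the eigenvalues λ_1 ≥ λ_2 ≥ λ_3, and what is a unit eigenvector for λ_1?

Step 1 — characteristic polynomial p(λ) = det(λI - Sigma) = λ³ - tr·λ² + c_1·λ - det, where tr = trace, c_1 = sum of the principal 2×2 minors, det = det(Sigma):
  tr = 6 + 9 + 5 = 20,
  c_1 = (6·9 - (2)²) + (6·5 - (2)²) + (9·5 - (-1)²) = 50 + 26 + 44 = 120,
  det = 6·(9·5 - (-1)²) - (2)·((2)·5 - (-1)·(2)) + (2)·((2)·(-1) - 9·(2)) = 6·(44) - (2)·(12) + (2)·(-20) = 200.
  So p(λ) = λ³ - 20λ² + 120λ - 200.
Step 2 — look for an integer root (rational root theorem: any rational root is an integer divisor of 200). Testing λ = 10:
  p(10) = 1000 - 2000 + 1200 - 200 = 0  ✓
  Dividing out (λ - 10): p(λ) = (λ - 10)(λ² - 10λ + 20).
Step 3 — remaining eigenvalues from the quadratic λ² - 10λ + 20 = 0:
  Δ = 10² - 4·20 = 100 - 80 = 20,  λ = (10 ± √20)/2 = (10 ± 4.4721)/2 ≈ 7.2361 or 2.7639.
  Sorted: λ_1 = 10,  λ_2 = 7.2361,  λ_3 = 2.7639  (check: sum = 20 = tr ✓).

Step 4 — unit eigenvector for λ_1 = 10: v spans the null space of (Sigma - λ_1 I), whose rows are
  r_1 = (-4, 2, 2),  r_2 = (2, -1, -1),  r_3 = (2, -1, -5).
  v is orthogonal to every row, so take v ∝ r_1 × r_3 = ((2)·(-5) - (2)·(-1), (2)·(2) - (-4)·(-5), (-4)·(-1) - (2)·(2)) = (-8, -16, 0).
  Rescale (divide by 8; multiply by -1 so the first nonzero entry is positive): u = (1, 2, 0).
  ||u|| = √((1)² + (2)² + (0)²) = √(5) ≈ 2.2361,  v_1 = u/||u|| ≈ (0.4472, 0.8944, 0) (||v_1|| = 1).

λ_1 = 10,  λ_2 = 7.2361,  λ_3 = 2.7639;  v_1 ≈ (0.4472, 0.8944, 0)


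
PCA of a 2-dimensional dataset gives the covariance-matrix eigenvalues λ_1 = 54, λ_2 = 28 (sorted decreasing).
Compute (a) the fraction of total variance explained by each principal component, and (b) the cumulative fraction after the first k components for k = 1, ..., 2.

Step 1 — total variance = trace(Sigma) = Σ λ_i = 54 + 28 = 82.

Step 2 — fraction explained by component i = λ_i / Σ λ:
  PC1: 54/82 = 0.6585
  PC2: 28/82 = 0.3415

Step 3 — cumulative fraction after k components = (λ_1 + ... + λ_k) / Σ λ:
  k = 1: 54/82 = 0.6585
  k = 2: (54 + 28)/82 = 82/82 = 1

Summary (fraction, with percent):

explained: PC1 0.6585 (65.85%), PC2 0.3415 (34.15%);  cumulative: 0.6585, 1


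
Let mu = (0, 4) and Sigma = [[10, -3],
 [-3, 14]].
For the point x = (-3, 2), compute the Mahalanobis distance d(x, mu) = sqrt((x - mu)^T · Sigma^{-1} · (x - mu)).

Step 1 — centre the observation: (x - mu) = (-3, -2).

Step 2 — invert Sigma. det(Sigma) = 10·14 - (-3)² = 131.
  Sigma^{-1} = (1/det) · [[d, -b], [-b, a]] = [[0.1069, 0.0229],
 [0.0229, 0.0763]].

Step 3 — form the quadratic (x - mu)^T · Sigma^{-1} · (x - mu):
  Sigma^{-1} · (x - mu) = (-0.3664, -0.2214).
  (x - mu)^T · [Sigma^{-1} · (x - mu)] = (-3)·(-0.3664) + (-2)·(-0.2214) = 1.542.

Step 4 — take square root: d = √(1.542) ≈ 1.2418.

d(x, mu) = √(1.542) ≈ 1.2418


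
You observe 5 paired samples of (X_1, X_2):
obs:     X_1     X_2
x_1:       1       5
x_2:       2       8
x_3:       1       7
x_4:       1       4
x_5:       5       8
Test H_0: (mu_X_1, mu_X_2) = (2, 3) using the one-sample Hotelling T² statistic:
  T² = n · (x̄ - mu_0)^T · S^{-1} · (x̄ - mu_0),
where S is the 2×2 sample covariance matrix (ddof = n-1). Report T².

Step 1 — sample mean vector:
  mean(X_1) = (1 + 2 + 1 + 1 + 5) / 5 = 10/5 = 2
  mean(X_2) = (5 + 8 + 7 + 4 + 8) / 5 = 32/5 = 6.4
  x̄ = (2, 6.4),  deviation x̄ - mu_0 = (2, 6.4) - (2, 3) = (0, 3.4).

Step 2 — sample covariance matrix, S[i,j] = (1/(n-1)) · Σ_k (x_{k,i} - mean_i) · (x_{k,j} - mean_j), divisor n-1 = 4:
  S[X_1,X_1] = ((-1)·(-1) + (0)·(0) + (-1)·(-1) + (-1)·(-1) + (3)·(3)) / 4 = 12/4 = 3
  S[X_1,X_2] = ((-1)·(-1.4) + (0)·(1.6) + (-1)·(0.6) + (-1)·(-2.4) + (3)·(1.6)) / 4 = 8/4 = 2
  S[X_2,X_2] = ((-1.4)·(-1.4) + (1.6)·(1.6) + (0.6)·(0.6) + (-2.4)·(-2.4) + (1.6)·(1.6)) / 4 = 13.2/4 = 3.3
  S = [[3, 2],
 [2, 3.3]].

Step 3 — invert S. det(S) = 3·3.3 - (2)² = 5.9.
  S^{-1} = (1/det) · [[d, -b], [-b, a]] = [[0.5593, -0.339],
 [-0.339, 0.5085]].

Step 4 — quadratic form (x̄ - mu_0)^T · S^{-1} · (x̄ - mu_0):
  S^{-1} · (x̄ - mu_0) = (-1.1525, 1.7288),
  (x̄ - mu_0)^T · [...] = (0)·(-1.1525) + (3.4)·(1.7288) = 5.878.

Step 5 — scale by n: T² = 5 · 5.878 = 29.3898.

T² ≈ 29.3898


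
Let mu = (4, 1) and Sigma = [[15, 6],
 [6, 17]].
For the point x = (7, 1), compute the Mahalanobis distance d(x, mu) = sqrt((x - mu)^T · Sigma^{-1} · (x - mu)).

Step 1 — centre the observation: (x - mu) = (3, 0).

Step 2 — invert Sigma. det(Sigma) = 15·17 - (6)² = 219.
  Sigma^{-1} = (1/det) · [[d, -b], [-b, a]] = [[0.0776, -0.0274],
 [-0.0274, 0.0685]].

Step 3 — form the quadratic (x - mu)^T · Sigma^{-1} · (x - mu):
  Sigma^{-1} · (x - mu) = (0.2329, -0.0822).
  (x - mu)^T · [Sigma^{-1} · (x - mu)] = (3)·(0.2329) + (0)·(-0.0822) = 0.6986.

Step 4 — take square root: d = √(0.6986) ≈ 0.8358.

d(x, mu) = √(0.6986) ≈ 0.8358


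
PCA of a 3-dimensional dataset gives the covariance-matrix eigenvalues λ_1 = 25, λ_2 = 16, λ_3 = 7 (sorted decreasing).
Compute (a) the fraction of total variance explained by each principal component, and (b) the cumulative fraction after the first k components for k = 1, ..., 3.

Step 1 — total variance = trace(Sigma) = Σ λ_i = 25 + 16 + 7 = 48.

Step 2 — fraction explained by component i = λ_i / Σ λ:
  PC1: 25/48 = 0.5208
  PC2: 16/48 = 0.3333
  PC3: 7/48 = 0.1458

Step 3 — cumulative fraction after k components = (λ_1 + ... + λ_k) / Σ λ:
  k = 1: 25/48 = 0.5208
  k = 2: (25 + 16)/48 = 41/48 = 0.8542
  k = 3: (25 + 16 + 7)/48 = 48/48 = 1

Summary (fraction, with percent):

explained: PC1 0.5208 (52.08%), PC2 0.3333 (33.33%), PC3 0.1458 (14.58%);  cumulative: 0.5208, 0.8542, 1


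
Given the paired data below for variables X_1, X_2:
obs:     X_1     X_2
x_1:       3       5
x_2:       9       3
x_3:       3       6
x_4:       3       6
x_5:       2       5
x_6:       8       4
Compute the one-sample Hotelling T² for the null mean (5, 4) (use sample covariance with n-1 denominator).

Step 1 — sample mean vector:
  mean(X_1) = (3 + 9 + 3 + 3 + 2 + 8) / 6 = 28/6 = 4.6667
  mean(X_2) = (5 + 3 + 6 + 6 + 5 + 4) / 6 = 29/6 = 4.8333
  x̄ = (4.6667, 4.8333),  deviation x̄ - mu_0 = (4.6667, 4.8333) - (5, 4) = (-0.3333, 0.8333).

Step 2 — sample covariance matrix, S[i,j] = (1/(n-1)) · Σ_k (x_{k,i} - mean_i) · (x_{k,j} - mean_j), divisor n-1 = 5:
  S[X_1,X_1] = ((-1.6667)·(-1.6667) + (4.3333)·(4.3333) + (-1.6667)·(-1.6667) + (-1.6667)·(-1.6667) + (-2.6667)·(-2.6667) + (3.3333)·(3.3333)) / 5 = 45.3333/5 = 9.0667
  S[X_1,X_2] = ((-1.6667)·(0.1667) + (4.3333)·(-1.8333) + (-1.6667)·(1.1667) + (-1.6667)·(1.1667) + (-2.6667)·(0.1667) + (3.3333)·(-0.8333)) / 5 = -15.3333/5 = -3.0667
  S[X_2,X_2] = ((0.1667)·(0.1667) + (-1.8333)·(-1.8333) + (1.1667)·(1.1667) + (1.1667)·(1.1667) + (0.1667)·(0.1667) + (-0.8333)·(-0.8333)) / 5 = 6.8333/5 = 1.3667
  S = [[9.0667, -3.0667],
 [-3.0667, 1.3667]].

Step 3 — invert S. det(S) = 9.0667·1.3667 - (-3.0667)² = 2.9867.
  S^{-1} = (1/det) · [[d, -b], [-b, a]] = [[0.4576, 1.0268],
 [1.0268, 3.0357]].

Step 4 — quadratic form (x̄ - mu_0)^T · S^{-1} · (x̄ - mu_0):
  S^{-1} · (x̄ - mu_0) = (0.7031, 2.1875),
  (x̄ - mu_0)^T · [...] = (-0.3333)·(0.7031) + (0.8333)·(2.1875) = 1.5885.

Step 5 — scale by n: T² = 6 · 1.5885 = 9.5312.

T² ≈ 9.5312
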